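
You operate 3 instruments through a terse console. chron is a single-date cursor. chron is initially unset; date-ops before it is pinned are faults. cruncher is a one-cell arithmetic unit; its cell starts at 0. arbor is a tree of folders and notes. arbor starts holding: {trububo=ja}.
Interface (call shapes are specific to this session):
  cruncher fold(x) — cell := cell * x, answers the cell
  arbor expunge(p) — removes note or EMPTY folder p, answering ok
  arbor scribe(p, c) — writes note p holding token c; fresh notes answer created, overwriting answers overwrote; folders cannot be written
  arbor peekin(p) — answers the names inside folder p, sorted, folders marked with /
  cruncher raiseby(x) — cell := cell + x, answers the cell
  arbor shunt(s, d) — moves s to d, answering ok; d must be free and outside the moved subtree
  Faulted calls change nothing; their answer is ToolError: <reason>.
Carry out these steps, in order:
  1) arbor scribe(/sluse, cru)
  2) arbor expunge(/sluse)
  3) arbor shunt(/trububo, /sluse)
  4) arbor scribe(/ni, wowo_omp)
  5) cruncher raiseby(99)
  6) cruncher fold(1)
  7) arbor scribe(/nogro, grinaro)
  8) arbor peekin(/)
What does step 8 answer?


Answer: [ni, nogro, sluse]

Derivation:
→ arbor scribe(p='/sluse', c='cru')
← created
→ arbor expunge(p='/sluse')
← ok
→ arbor shunt(s='/trububo', d='/sluse')
← ok
→ arbor scribe(p='/ni', c='wowo_omp')
← created
→ cruncher raiseby(x='99')
← 99
→ cruncher fold(x='1')
← 99
→ arbor scribe(p='/nogro', c='grinaro')
← created
→ arbor peekin(p='/')
← [ni, nogro, sluse]


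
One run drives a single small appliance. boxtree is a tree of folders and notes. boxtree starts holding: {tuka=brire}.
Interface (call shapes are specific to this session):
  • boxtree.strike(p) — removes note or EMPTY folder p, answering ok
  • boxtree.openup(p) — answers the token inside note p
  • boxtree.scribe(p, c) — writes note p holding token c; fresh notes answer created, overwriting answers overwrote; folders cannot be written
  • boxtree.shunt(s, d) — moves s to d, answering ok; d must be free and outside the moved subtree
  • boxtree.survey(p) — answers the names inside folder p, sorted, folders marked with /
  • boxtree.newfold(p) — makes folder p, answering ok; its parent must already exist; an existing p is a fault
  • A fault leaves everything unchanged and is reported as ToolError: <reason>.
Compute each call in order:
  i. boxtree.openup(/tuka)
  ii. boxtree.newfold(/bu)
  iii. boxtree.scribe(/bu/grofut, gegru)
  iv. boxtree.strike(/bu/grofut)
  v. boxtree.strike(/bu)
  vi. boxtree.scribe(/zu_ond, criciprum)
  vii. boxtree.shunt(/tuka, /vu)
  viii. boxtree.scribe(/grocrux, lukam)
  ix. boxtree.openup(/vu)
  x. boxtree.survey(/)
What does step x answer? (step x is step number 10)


Answer: [grocrux, vu, zu_ond]

Derivation:
~$ boxtree.openup p='/tuka'
  brire
~$ boxtree.newfold p='/bu'
  ok
~$ boxtree.scribe p='/bu/grofut' c='gegru'
  created
~$ boxtree.strike p='/bu/grofut'
  ok
~$ boxtree.strike p='/bu'
  ok
~$ boxtree.scribe p='/zu_ond' c='criciprum'
  created
~$ boxtree.shunt s='/tuka' d='/vu'
  ok
~$ boxtree.scribe p='/grocrux' c='lukam'
  created
~$ boxtree.openup p='/vu'
  brire
~$ boxtree.survey p='/'
  [grocrux, vu, zu_ond]


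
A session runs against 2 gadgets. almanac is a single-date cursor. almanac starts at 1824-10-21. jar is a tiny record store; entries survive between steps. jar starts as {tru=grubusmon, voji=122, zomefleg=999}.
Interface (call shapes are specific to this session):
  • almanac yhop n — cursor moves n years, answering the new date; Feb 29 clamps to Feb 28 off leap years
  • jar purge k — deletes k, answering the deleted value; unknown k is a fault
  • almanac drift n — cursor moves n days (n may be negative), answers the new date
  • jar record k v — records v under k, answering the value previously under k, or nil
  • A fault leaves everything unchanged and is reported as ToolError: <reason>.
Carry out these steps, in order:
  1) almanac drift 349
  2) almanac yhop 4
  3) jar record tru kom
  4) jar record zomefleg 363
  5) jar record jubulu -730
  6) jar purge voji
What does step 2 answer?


Answer: 1829-10-05

Derivation:
Step: almanac drift[n: 349]
Result: 1825-10-05
Step: almanac yhop[n: 4]
Result: 1829-10-05
Step: jar record[k: tru; v: kom]
Result: grubusmon
Step: jar record[k: zomefleg; v: 363]
Result: 999
Step: jar record[k: jubulu; v: -730]
Result: nil
Step: jar purge[k: voji]
Result: 122


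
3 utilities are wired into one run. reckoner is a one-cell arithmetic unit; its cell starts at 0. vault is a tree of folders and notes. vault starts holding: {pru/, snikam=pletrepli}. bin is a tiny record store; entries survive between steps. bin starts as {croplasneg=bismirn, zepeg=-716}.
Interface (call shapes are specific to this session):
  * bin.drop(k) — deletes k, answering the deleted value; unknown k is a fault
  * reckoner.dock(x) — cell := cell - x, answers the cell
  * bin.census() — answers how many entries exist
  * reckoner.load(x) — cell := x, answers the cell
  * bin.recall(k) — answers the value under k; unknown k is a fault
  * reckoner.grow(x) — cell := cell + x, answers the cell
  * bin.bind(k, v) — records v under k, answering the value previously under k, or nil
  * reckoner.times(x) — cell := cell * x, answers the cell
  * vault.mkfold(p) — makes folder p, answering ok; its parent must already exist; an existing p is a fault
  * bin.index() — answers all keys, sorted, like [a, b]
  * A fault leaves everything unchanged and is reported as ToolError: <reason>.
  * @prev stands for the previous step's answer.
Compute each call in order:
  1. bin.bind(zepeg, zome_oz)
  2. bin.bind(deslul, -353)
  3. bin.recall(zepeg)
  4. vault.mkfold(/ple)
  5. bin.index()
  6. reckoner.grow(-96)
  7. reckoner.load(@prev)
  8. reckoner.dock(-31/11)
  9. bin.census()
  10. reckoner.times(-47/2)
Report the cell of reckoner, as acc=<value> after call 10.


·→ bin.bind(zepeg, zome_oz)
·← -716
·→ bin.bind(deslul, -353)
·← nil
·→ bin.recall(zepeg)
·← zome_oz
·→ vault.mkfold(/ple)
·← ok
·→ bin.index()
·← [croplasneg, deslul, zepeg]
·→ reckoner.grow(-96)
·← -96
·→ reckoner.load(@prev)
·← -96
·→ reckoner.dock(-31/11)
·← -1025/11
·→ bin.census()
·← 3
·→ reckoner.times(-47/2)
·← 48175/22

Answer: acc=48175/22


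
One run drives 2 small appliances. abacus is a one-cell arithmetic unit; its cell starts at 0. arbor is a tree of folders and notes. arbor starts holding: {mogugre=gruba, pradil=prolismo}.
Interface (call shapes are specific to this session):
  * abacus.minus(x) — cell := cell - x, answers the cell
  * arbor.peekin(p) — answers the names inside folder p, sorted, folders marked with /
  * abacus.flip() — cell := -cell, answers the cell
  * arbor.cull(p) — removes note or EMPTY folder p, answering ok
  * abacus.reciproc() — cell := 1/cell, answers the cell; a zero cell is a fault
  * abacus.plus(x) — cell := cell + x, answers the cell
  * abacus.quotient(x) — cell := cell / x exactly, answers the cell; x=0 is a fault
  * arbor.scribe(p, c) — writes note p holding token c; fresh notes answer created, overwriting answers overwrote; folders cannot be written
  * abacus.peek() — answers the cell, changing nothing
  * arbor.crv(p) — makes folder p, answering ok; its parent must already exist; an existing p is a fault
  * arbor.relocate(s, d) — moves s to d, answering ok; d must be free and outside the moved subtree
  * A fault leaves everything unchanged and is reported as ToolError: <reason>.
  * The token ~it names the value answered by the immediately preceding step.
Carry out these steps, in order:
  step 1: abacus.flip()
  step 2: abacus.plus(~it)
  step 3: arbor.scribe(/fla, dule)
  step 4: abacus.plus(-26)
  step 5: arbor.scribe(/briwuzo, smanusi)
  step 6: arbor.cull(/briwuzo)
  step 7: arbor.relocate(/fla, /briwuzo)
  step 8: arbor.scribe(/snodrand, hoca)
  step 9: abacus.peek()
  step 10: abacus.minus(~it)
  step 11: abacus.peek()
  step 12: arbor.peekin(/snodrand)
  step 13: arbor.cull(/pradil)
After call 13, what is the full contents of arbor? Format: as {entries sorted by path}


# 1. flip() -> 0
# 2. plus(x='~it') -> 0
# 3. scribe(p='/fla', c='dule') -> created
# 4. plus(x='-26') -> -26
# 5. scribe(p='/briwuzo', c='smanusi') -> created
# 6. cull(p='/briwuzo') -> ok
# 7. relocate(s='/fla', d='/briwuzo') -> ok
# 8. scribe(p='/snodrand', c='hoca') -> created
# 9. peek() -> -26
# 10. minus(x='~it') -> 0
# 11. peek() -> 0
# 12. peekin(p='/snodrand') -> ToolError: not a directory
# 13. cull(p='/pradil') -> ok

Answer: {briwuzo=dule, mogugre=gruba, snodrand=hoca}


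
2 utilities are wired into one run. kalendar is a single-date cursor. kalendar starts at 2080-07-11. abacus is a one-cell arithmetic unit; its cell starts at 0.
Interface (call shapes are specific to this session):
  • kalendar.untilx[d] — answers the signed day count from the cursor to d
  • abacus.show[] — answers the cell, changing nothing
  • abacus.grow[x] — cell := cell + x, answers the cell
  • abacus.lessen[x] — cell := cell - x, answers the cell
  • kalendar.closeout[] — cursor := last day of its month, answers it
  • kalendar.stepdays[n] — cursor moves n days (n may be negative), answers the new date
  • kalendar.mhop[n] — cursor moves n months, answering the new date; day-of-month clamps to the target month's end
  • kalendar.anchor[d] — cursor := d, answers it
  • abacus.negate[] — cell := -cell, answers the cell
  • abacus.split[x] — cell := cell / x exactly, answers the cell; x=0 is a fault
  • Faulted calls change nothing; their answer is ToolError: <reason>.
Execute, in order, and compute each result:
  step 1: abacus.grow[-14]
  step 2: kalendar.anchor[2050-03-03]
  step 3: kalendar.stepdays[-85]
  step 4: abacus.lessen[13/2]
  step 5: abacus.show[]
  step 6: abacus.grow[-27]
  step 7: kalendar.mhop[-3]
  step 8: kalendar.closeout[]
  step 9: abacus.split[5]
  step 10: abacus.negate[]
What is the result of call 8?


Answer: 2049-09-30

Derivation:
==> grow(x='-14')
<== -14
==> anchor(d='2050-03-03')
<== 2050-03-03
==> stepdays(n='-85')
<== 2049-12-08
==> lessen(x='13/2')
<== -41/2
==> show()
<== -41/2
==> grow(x='-27')
<== -95/2
==> mhop(n='-3')
<== 2049-09-08
==> closeout()
<== 2049-09-30
==> split(x='5')
<== -19/2
==> negate()
<== 19/2


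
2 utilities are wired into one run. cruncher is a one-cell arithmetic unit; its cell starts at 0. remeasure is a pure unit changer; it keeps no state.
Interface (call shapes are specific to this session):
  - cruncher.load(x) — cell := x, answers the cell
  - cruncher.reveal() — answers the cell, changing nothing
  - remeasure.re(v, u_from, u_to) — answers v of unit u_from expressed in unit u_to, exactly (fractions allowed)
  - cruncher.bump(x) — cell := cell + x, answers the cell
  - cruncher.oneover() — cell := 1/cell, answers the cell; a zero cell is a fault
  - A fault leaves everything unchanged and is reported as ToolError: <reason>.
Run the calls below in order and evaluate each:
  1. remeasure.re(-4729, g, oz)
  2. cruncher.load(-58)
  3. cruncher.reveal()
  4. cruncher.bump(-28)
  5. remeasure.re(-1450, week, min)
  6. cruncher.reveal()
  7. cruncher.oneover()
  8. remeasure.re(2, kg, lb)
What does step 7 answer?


Do: re[v→-4729; u_from→g; u_to→oz]
See: -7566400000/45359237
Do: load[x→-58]
See: -58
Do: reveal[]
See: -58
Do: bump[x→-28]
See: -86
Do: re[v→-1450; u_from→week; u_to→min]
See: -14616000
Do: reveal[]
See: -86
Do: oneover[]
See: -1/86
Do: re[v→2; u_from→kg; u_to→lb]
See: 200000000/45359237

Answer: -1/86


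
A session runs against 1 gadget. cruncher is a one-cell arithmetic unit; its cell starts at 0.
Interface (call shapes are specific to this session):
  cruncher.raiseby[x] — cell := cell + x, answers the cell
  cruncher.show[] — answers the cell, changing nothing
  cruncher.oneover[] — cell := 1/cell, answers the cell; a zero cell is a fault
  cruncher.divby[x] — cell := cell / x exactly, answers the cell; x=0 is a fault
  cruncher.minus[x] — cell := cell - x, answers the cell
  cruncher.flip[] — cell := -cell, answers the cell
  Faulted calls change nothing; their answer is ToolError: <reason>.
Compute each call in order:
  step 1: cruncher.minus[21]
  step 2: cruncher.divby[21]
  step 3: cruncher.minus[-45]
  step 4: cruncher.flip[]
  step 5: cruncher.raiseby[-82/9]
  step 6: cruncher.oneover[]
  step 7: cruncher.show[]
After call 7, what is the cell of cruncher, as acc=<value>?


Answer: acc=-9/478

Derivation:
I run cruncher.minus with x: 21, and observe -21.
Calling cruncher.divby with x: 21, giving -1.
Using cruncher.minus with x: -45, which returns 44.
Next I call cruncher.flip, and see -44.
I run cruncher.raiseby with x: -82/9, and observe -478/9.
I use cruncher.oneover(), and see -9/478.
Now I run cruncher.show, yielding -9/478.


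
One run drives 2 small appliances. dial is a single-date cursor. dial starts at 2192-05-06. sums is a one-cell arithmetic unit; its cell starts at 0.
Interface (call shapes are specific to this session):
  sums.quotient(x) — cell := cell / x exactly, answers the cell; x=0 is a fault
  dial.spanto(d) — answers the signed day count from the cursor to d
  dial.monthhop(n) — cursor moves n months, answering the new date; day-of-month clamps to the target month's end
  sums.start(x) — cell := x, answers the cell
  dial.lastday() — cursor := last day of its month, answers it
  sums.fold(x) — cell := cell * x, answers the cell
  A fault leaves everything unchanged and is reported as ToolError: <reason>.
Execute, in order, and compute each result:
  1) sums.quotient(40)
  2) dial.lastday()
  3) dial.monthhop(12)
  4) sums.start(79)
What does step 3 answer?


Answer: 2193-05-31

Derivation:
> sums.quotient x='40'
:: 0
> dial.lastday
:: 2192-05-31
> dial.monthhop n='12'
:: 2193-05-31
> sums.start x='79'
:: 79


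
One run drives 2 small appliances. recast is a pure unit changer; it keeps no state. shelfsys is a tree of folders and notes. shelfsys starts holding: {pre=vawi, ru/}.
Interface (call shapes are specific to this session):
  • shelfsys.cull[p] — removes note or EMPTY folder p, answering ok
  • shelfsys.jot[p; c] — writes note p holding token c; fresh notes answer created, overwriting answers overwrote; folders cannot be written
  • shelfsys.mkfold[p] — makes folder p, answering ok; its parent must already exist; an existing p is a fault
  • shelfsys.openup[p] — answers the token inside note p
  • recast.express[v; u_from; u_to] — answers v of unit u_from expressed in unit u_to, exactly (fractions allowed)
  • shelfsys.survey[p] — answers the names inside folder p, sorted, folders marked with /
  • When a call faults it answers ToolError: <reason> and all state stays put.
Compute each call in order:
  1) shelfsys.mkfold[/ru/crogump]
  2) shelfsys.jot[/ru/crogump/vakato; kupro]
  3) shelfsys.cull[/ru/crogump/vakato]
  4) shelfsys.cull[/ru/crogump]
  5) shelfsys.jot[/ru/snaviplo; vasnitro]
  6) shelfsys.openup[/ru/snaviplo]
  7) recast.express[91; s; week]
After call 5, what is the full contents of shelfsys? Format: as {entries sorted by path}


% shelfsys.mkfold(p=/ru/crogump) ~> ok
% shelfsys.jot(p=/ru/crogump/vakato, c=kupro) ~> created
% shelfsys.cull(p=/ru/crogump/vakato) ~> ok
% shelfsys.cull(p=/ru/crogump) ~> ok
% shelfsys.jot(p=/ru/snaviplo, c=vasnitro) ~> created
% shelfsys.openup(p=/ru/snaviplo) ~> vasnitro
% recast.express(v=91, u_from=s, u_to=week) ~> 13/86400

Answer: {pre=vawi, ru/, ru/snaviplo=vasnitro}


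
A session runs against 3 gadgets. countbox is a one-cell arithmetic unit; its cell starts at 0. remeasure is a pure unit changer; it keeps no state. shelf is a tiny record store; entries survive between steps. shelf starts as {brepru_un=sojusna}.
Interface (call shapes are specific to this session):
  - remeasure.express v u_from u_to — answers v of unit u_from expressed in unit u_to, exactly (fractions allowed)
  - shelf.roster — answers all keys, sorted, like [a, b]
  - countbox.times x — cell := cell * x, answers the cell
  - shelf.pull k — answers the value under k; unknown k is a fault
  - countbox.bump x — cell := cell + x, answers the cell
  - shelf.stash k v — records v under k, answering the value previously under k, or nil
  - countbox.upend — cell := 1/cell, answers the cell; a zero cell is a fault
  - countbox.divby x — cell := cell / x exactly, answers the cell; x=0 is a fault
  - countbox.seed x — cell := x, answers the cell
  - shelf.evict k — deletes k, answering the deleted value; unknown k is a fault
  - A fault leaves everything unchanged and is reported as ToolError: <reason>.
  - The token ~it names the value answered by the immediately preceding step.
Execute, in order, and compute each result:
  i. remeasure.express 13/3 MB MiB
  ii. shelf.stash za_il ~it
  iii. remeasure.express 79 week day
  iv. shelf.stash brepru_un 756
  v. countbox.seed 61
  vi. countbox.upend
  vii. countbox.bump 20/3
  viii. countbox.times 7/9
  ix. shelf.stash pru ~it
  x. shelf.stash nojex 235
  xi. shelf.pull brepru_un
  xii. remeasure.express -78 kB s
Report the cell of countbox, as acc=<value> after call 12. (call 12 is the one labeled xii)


I use remeasure.express(13/3, MB, MiB), and get 203125/49152.
Next I call shelf.stash(za_il, ~it), — result: nil.
Invoking remeasure.express(79, week, day), and get 553.
Now I run shelf.stash(brepru_un, 756): sojusna.
Invoking countbox.seed(61), — result: 61.
Now I run countbox.upend(), → 1/61.
Invoking countbox.bump(20/3), and see 1223/183.
I invoke countbox.times(7/9), and see 8561/1647.
Then shelf.stash(pru, ~it), giving nil.
Calling shelf.stash(nojex, 235), giving nil.
I invoke shelf.pull(brepru_un), → 756.
I run remeasure.express(-78, kB, s), → ToolError: incompatible units.

Answer: acc=8561/1647


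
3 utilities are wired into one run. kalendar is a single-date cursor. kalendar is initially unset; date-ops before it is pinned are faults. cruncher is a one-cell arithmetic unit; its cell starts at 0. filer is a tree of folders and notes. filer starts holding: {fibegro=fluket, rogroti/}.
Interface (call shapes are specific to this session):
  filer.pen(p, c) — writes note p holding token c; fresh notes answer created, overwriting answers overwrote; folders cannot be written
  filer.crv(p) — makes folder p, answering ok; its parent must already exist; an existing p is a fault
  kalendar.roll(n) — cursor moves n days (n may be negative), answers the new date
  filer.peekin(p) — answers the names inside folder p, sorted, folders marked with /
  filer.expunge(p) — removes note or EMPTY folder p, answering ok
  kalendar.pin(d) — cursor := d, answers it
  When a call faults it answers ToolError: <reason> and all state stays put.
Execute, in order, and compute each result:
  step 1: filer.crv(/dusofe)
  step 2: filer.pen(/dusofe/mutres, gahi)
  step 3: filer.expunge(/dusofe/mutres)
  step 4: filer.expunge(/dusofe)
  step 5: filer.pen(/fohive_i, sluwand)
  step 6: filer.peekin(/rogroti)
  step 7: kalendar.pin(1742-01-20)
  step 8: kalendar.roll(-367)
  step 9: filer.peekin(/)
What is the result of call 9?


Answer: [fibegro, fohive_i, rogroti/]

Derivation:
Do: filer.crv[p=/dusofe]
See: ok
Do: filer.pen[p=/dusofe/mutres; c=gahi]
See: created
Do: filer.expunge[p=/dusofe/mutres]
See: ok
Do: filer.expunge[p=/dusofe]
See: ok
Do: filer.pen[p=/fohive_i; c=sluwand]
See: created
Do: filer.peekin[p=/rogroti]
See: []
Do: kalendar.pin[d=1742-01-20]
See: 1742-01-20
Do: kalendar.roll[n=-367]
See: 1741-01-18
Do: filer.peekin[p=/]
See: [fibegro, fohive_i, rogroti/]


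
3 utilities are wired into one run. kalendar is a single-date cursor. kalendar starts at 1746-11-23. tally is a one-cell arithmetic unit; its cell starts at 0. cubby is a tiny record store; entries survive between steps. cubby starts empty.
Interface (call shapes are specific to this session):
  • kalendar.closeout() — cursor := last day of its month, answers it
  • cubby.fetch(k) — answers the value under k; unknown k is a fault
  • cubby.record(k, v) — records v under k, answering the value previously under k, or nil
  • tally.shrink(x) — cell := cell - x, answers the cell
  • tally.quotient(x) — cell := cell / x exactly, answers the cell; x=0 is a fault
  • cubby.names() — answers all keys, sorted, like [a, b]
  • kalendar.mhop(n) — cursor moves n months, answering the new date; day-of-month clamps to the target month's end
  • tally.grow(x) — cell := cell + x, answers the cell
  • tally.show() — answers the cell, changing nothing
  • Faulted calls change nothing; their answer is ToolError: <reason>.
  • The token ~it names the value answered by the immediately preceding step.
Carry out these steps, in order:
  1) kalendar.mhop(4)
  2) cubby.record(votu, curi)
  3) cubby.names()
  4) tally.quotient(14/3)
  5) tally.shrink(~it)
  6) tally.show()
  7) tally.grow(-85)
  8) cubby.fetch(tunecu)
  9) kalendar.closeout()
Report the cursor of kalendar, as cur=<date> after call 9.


Answer: cur=1747-03-31

Derivation:
;; 1. kalendar.mhop(n: 4) : 1747-03-23
;; 2. cubby.record(k: votu, v: curi) : nil
;; 3. cubby.names() : [votu]
;; 4. tally.quotient(x: 14/3) : 0
;; 5. tally.shrink(x: ~it) : 0
;; 6. tally.show() : 0
;; 7. tally.grow(x: -85) : -85
;; 8. cubby.fetch(k: tunecu) : ToolError: no such key tunecu
;; 9. kalendar.closeout() : 1747-03-31


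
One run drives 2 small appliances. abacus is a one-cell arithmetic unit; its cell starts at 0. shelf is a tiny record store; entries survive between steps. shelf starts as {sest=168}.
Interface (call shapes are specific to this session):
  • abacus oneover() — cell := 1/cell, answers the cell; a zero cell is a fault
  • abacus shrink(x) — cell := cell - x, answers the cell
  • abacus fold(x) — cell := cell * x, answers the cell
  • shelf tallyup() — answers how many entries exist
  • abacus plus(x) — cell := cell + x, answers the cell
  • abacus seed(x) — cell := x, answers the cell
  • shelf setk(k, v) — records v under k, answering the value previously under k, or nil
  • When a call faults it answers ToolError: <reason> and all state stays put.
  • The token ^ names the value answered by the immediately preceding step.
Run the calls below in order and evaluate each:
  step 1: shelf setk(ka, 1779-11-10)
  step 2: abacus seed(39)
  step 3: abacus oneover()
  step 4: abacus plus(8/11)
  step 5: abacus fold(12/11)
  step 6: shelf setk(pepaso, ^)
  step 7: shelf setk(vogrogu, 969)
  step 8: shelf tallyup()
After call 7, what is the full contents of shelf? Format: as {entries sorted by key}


I invoke shelf setk using k='ka', v='1779-11-10', giving nil.
Then abacus seed using x='39', yielding 39.
Next I call abacus oneover(): 1/39.
Calling abacus plus using x='8/11': 323/429.
Then abacus fold using x='12/11', → 1292/1573.
I call shelf setk using k='pepaso', v='^', and observe nil.
Using shelf setk using k='vogrogu', v='969', and get nil.
I try shelf tallyup(), giving 4.

Answer: {ka=1779-11-10, pepaso=1292/1573, sest=168, vogrogu=969}


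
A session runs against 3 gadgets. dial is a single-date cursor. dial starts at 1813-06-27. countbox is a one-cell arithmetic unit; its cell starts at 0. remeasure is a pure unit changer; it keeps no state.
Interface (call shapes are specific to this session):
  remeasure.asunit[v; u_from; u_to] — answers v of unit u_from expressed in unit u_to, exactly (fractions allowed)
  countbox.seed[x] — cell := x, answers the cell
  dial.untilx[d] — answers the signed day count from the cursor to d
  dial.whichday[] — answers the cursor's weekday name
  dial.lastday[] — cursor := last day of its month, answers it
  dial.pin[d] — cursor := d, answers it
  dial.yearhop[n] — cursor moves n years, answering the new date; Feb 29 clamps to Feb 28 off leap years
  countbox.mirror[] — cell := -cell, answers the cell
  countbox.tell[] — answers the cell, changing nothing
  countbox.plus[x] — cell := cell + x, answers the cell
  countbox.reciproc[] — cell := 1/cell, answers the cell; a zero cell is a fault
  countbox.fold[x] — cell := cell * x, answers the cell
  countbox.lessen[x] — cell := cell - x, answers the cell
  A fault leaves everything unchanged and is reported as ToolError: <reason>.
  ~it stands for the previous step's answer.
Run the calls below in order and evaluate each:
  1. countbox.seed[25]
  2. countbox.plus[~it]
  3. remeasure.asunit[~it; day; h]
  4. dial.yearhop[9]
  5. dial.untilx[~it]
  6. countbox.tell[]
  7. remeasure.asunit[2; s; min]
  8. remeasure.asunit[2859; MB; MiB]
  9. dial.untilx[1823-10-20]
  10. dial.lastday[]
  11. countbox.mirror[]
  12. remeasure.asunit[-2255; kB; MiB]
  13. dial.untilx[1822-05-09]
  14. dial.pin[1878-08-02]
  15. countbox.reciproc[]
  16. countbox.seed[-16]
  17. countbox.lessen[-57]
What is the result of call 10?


% countbox.seed 25
:: 25
% countbox.plus ~it
:: 50
% remeasure.asunit ~it day h
:: 1200
% dial.yearhop 9
:: 1822-06-27
% dial.untilx ~it
:: 0
% countbox.tell
:: 50
% remeasure.asunit 2 s min
:: 1/30
% remeasure.asunit 2859 MB MiB
:: 44671875/16384
% dial.untilx 1823-10-20
:: 480
% dial.lastday
:: 1822-06-30
% countbox.mirror
:: -50
% remeasure.asunit -2255 kB MiB
:: -281875/131072
% dial.untilx 1822-05-09
:: -52
% dial.pin 1878-08-02
:: 1878-08-02
% countbox.reciproc
:: -1/50
% countbox.seed -16
:: -16
% countbox.lessen -57
:: 41

Answer: 1822-06-30


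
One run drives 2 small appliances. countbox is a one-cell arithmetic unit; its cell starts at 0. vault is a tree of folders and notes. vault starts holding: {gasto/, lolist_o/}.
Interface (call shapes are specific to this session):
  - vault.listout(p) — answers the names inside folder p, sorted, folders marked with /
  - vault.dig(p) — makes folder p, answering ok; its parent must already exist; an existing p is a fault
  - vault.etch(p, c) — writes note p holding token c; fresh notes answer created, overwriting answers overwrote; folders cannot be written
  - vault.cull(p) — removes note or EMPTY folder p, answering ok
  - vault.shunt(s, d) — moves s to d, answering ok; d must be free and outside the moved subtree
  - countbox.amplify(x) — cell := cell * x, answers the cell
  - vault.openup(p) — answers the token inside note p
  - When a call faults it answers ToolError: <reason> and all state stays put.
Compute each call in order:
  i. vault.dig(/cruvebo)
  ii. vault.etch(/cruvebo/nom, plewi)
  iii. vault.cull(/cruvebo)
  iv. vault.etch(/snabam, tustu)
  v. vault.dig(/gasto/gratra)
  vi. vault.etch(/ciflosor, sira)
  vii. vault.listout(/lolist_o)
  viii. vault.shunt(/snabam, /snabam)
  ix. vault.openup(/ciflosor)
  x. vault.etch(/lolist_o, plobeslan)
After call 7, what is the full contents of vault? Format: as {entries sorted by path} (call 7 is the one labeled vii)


Answer: {ciflosor=sira, cruvebo/, cruvebo/nom=plewi, gasto/, gasto/gratra/, lolist_o/, snabam=tustu}

Derivation:
Using vault.dig using p: /cruvebo, and see ok.
Now I run vault.etch using p: /cruvebo/nom, c: plewi, and see created.
Then vault.cull using p: /cruvebo: ToolError: not empty.
I try vault.etch using p: /snabam, c: tustu, → created.
Calling vault.dig using p: /gasto/gratra, giving ok.
I run vault.etch using p: /ciflosor, c: sira, and observe created.
I use vault.listout using p: /lolist_o, → [].
I use vault.shunt using s: /snabam, d: /snabam, giving ToolError: exists.
Next I call vault.openup using p: /ciflosor, and get sira.
Invoking vault.etch using p: /lolist_o, c: plobeslan, yielding ToolError: is a directory.


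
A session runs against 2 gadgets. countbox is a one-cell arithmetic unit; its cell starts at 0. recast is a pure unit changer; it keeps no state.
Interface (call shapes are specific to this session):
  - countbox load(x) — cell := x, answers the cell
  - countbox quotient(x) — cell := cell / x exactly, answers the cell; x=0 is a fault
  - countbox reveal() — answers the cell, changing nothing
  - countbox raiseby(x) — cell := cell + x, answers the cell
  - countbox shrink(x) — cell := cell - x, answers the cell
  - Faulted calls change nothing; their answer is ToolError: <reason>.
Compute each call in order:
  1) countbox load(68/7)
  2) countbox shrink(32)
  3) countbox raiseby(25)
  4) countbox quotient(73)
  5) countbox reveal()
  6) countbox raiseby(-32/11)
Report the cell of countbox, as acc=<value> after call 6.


! countbox load(x: 68/7) -> 68/7
! countbox shrink(x: 32) -> -156/7
! countbox raiseby(x: 25) -> 19/7
! countbox quotient(x: 73) -> 19/511
! countbox reveal() -> 19/511
! countbox raiseby(x: -32/11) -> -16143/5621

Answer: acc=-16143/5621


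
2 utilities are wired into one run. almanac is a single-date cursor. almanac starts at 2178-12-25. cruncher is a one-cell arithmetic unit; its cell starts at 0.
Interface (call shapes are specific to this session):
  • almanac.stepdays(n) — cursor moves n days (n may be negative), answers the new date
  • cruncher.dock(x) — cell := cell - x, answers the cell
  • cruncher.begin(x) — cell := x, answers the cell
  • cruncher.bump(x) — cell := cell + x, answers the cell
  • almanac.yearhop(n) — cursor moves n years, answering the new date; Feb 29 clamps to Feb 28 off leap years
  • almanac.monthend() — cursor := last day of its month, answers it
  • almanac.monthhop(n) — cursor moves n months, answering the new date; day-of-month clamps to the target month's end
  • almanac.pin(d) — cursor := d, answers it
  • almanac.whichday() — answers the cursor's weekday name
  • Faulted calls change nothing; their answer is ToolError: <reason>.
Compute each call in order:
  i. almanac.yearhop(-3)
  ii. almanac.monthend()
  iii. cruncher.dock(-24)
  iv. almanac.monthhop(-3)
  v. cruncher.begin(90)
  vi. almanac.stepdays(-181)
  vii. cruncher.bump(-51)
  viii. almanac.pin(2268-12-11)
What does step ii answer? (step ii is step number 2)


·→ almanac.yearhop(n='-3')
·← 2175-12-25
·→ almanac.monthend()
·← 2175-12-31
·→ cruncher.dock(x='-24')
·← 24
·→ almanac.monthhop(n='-3')
·← 2175-09-30
·→ cruncher.begin(x='90')
·← 90
·→ almanac.stepdays(n='-181')
·← 2175-04-02
·→ cruncher.bump(x='-51')
·← 39
·→ almanac.pin(d='2268-12-11')
·← 2268-12-11

Answer: 2175-12-31


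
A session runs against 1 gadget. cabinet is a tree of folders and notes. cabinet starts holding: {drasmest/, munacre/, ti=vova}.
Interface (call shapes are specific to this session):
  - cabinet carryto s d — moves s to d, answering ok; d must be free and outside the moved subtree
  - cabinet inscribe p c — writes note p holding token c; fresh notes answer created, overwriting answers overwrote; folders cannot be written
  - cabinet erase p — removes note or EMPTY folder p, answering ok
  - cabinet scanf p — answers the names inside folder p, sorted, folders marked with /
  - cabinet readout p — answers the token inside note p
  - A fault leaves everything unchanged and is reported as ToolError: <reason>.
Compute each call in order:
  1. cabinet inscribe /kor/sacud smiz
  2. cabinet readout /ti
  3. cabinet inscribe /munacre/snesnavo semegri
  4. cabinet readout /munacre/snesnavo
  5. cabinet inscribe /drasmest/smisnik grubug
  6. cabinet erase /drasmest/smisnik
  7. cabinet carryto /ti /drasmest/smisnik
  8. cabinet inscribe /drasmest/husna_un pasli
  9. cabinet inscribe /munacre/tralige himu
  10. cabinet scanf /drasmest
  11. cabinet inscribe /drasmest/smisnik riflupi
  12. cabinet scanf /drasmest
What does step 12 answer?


Answer: [husna_un, smisnik]

Derivation:
CALL cabinet inscribe[p: /kor/sacud; c: smiz]
RET  ToolError: no parent
CALL cabinet readout[p: /ti]
RET  vova
CALL cabinet inscribe[p: /munacre/snesnavo; c: semegri]
RET  created
CALL cabinet readout[p: /munacre/snesnavo]
RET  semegri
CALL cabinet inscribe[p: /drasmest/smisnik; c: grubug]
RET  created
CALL cabinet erase[p: /drasmest/smisnik]
RET  ok
CALL cabinet carryto[s: /ti; d: /drasmest/smisnik]
RET  ok
CALL cabinet inscribe[p: /drasmest/husna_un; c: pasli]
RET  created
CALL cabinet inscribe[p: /munacre/tralige; c: himu]
RET  created
CALL cabinet scanf[p: /drasmest]
RET  [husna_un, smisnik]
CALL cabinet inscribe[p: /drasmest/smisnik; c: riflupi]
RET  overwrote
CALL cabinet scanf[p: /drasmest]
RET  [husna_un, smisnik]


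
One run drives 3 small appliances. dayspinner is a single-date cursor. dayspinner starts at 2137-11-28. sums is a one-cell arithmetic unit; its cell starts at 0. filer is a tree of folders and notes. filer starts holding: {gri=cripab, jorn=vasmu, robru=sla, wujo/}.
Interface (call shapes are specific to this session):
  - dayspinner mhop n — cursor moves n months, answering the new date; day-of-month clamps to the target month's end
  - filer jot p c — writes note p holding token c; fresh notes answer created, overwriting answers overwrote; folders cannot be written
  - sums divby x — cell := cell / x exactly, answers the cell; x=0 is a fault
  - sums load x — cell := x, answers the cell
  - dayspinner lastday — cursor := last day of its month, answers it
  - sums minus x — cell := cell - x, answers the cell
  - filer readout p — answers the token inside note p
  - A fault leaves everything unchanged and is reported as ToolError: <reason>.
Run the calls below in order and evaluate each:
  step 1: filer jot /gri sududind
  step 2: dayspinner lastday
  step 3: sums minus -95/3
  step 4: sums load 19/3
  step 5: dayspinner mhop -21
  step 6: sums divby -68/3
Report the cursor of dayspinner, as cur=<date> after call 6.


Answer: cur=2136-02-29

Derivation:
I invoke filer jot on p='/gri', c='sududind', and observe overwrote.
I try dayspinner lastday(), and get 2137-11-30.
Calling sums minus on x='-95/3', which returns 95/3.
I invoke sums load on x='19/3', and see 19/3.
Calling dayspinner mhop on n='-21', — result: 2136-02-29.
Now I run sums divby on x='-68/3', and get -19/68.


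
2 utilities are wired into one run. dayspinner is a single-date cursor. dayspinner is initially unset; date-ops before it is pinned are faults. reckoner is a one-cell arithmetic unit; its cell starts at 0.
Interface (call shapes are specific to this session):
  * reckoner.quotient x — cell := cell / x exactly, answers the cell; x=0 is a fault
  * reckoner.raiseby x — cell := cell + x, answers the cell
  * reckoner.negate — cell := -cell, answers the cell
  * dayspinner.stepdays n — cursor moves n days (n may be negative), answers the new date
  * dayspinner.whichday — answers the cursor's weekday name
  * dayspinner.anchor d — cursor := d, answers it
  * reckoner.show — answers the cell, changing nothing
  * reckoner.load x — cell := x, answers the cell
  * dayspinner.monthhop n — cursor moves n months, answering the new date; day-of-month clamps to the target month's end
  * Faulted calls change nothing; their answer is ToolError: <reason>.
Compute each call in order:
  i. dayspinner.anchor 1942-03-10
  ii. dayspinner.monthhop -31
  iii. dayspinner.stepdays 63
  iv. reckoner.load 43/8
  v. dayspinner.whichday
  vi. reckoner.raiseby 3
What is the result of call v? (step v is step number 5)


Answer: Thursday

Derivation:
! anchor(d=1942-03-10) -> 1942-03-10
! monthhop(n=-31) -> 1939-08-10
! stepdays(n=63) -> 1939-10-12
! load(x=43/8) -> 43/8
! whichday() -> Thursday
! raiseby(x=3) -> 67/8


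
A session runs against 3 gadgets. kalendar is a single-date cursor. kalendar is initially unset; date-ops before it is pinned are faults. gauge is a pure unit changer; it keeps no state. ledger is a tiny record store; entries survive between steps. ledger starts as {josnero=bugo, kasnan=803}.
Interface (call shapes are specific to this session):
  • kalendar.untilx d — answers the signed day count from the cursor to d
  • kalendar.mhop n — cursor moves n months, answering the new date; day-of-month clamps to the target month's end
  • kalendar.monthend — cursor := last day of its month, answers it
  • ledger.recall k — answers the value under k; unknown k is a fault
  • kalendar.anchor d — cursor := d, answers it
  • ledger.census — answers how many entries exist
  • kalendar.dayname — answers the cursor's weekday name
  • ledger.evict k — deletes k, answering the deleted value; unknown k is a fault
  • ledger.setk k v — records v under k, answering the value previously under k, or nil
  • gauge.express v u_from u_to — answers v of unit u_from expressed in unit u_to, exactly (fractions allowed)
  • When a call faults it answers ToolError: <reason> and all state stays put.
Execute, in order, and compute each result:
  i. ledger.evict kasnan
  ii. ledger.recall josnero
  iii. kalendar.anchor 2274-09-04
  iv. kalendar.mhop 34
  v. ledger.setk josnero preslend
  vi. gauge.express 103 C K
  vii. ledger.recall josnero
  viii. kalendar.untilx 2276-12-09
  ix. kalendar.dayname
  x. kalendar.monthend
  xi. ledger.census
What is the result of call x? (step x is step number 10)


Answer: 2277-07-31

Derivation:
Act: evict[k='kasnan']
Obs: 803
Act: recall[k='josnero']
Obs: bugo
Act: anchor[d='2274-09-04']
Obs: 2274-09-04
Act: mhop[n='34']
Obs: 2277-07-04
Act: setk[k='josnero'; v='preslend']
Obs: bugo
Act: express[v='103'; u_from='C'; u_to='K']
Obs: 7523/20
Act: recall[k='josnero']
Obs: preslend
Act: untilx[d='2276-12-09']
Obs: -207
Act: dayname[]
Obs: Wednesday
Act: monthend[]
Obs: 2277-07-31
Act: census[]
Obs: 1


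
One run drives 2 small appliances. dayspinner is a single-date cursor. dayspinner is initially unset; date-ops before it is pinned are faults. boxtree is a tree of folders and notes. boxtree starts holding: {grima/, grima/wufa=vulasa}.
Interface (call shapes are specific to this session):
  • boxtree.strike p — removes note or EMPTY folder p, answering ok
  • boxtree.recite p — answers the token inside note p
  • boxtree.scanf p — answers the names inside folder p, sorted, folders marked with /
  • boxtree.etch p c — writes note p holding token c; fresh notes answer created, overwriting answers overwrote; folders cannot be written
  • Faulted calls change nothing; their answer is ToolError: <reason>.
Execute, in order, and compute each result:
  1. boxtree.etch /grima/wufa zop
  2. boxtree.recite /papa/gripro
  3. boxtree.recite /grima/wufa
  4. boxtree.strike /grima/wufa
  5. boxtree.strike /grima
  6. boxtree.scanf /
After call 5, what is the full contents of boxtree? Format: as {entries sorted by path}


% boxtree.etch(p='/grima/wufa', c='zop') : overwrote
% boxtree.recite(p='/papa/gripro') : ToolError: not found
% boxtree.recite(p='/grima/wufa') : zop
% boxtree.strike(p='/grima/wufa') : ok
% boxtree.strike(p='/grima') : ok
% boxtree.scanf(p='/') : []

Answer: {}


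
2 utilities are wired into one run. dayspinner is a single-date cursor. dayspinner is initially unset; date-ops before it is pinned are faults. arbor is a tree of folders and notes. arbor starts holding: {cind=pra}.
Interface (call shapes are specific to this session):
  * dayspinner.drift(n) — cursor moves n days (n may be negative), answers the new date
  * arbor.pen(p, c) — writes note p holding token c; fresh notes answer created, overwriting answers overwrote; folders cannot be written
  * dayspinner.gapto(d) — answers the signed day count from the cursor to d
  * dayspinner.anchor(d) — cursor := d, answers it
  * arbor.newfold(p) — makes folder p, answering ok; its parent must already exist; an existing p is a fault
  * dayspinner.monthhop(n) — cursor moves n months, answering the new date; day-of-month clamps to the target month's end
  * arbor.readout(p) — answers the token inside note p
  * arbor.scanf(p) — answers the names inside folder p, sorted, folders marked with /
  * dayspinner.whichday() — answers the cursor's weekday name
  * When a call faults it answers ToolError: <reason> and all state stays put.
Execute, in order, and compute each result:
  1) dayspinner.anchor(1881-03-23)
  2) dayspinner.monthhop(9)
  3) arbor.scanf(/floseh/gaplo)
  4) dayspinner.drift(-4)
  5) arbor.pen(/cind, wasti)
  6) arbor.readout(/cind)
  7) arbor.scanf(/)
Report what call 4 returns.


% dayspinner.anchor d=1881-03-23
:: 1881-03-23
% dayspinner.monthhop n=9
:: 1881-12-23
% arbor.scanf p=/floseh/gaplo
:: ToolError: not found
% dayspinner.drift n=-4
:: 1881-12-19
% arbor.pen p=/cind c=wasti
:: overwrote
% arbor.readout p=/cind
:: wasti
% arbor.scanf p=/
:: [cind]

Answer: 1881-12-19
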